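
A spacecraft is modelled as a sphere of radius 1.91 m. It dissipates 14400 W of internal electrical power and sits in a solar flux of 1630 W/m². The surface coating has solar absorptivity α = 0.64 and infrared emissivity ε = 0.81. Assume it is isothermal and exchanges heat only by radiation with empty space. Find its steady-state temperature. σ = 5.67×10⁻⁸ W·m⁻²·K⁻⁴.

At steady state, absorbed solar power + internal power = radiated power.
Absorbed: α·S·A_cross = 0.64·1630·11.46 = 11960 W (cross-section πr²).
Total input = 11960 + 14400 = 26360 W.
Radiated: εσ·A_surf·T⁴ with A_surf = 4πr² = 45.84 m².
T⁴ = 26360/(0.81·5.67×10⁻⁸·45.84) = 1.252×10¹⁰ K⁴.

T ≈ 334 K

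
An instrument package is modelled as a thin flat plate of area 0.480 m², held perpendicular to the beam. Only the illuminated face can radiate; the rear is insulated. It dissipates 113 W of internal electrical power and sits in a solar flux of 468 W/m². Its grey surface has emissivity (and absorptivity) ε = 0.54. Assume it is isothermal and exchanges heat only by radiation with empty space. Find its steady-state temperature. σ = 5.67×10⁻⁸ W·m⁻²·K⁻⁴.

T ≈ 355 K

At steady state, absorbed solar power + internal power = radiated power.
Absorbed: α·S·A_cross = 0.54·468·0.4800 = 121.3 W (cross-section A).
Total input = 121.3 + 113 = 234.3 W.
Radiated: εσ·A_surf·T⁴ with A_surf = A = 0.4800 m².
T⁴ = 234.3/(0.54·5.67×10⁻⁸·0.4800) = 1.594×10¹⁰ K⁴.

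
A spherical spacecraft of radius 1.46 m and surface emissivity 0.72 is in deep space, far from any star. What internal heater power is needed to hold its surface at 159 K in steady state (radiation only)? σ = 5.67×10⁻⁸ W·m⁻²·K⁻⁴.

P = εσ·4πr²·T⁴.
4πr² = 26.79 m²; T⁴ = 6.391×10⁸ K⁴.
P = 0.72·5.67×10⁻⁸·26.79·6.391×10⁸.

P ≈ 699 W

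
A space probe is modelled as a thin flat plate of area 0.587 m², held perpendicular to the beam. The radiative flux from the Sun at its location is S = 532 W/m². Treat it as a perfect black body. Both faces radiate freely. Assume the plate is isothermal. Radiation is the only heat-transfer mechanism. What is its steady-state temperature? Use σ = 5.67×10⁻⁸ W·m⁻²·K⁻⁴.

At equilibrium, absorbed power = emitted power.
Absorbing cross-section = A = 0.5870 m²; emitting surface = 2A = 1.174 m² (ratio 2).
S·A_cross = εσ·A_surf·T⁴  ⇒  T⁴ = S/(2σ).
T⁴ = 1.00·532/(2·5.67×10⁻⁸) = 4.691×10⁹ K⁴.
T = (4.691×10⁹)^(1/4).

T ≈ 262 K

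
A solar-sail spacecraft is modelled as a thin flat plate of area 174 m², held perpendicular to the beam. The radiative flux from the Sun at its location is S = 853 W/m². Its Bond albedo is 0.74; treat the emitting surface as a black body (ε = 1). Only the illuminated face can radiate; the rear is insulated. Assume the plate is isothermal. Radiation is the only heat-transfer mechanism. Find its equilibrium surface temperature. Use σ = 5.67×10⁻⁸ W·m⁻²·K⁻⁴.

T ≈ 250 K

At equilibrium, absorbed power = emitted power.
Absorbing cross-section = A = 174.0 m²; emitting surface = A = 174.0 m² (ratio 1).
(1−a)S·A_cross = εσ·A_surf·T⁴  ⇒  T⁴ = (1−a)S/(1σ).
T⁴ = 0.260·853/(1·5.67×10⁻⁸) = 3.911×10⁹ K⁴.
T = (3.911×10⁹)^(1/4).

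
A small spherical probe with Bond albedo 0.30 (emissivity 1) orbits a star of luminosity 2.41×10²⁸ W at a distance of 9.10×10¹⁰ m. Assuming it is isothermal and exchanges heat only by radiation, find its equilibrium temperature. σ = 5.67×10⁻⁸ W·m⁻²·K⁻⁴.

First find the stellar flux at distance d: S = L/(4πd²) = 2.41×10²⁸/(4π·(9.10×10¹⁰)²) = 2.316×10⁵ W/m².
For an isothermal sphere, absorbed (1−a)S·πr² = emitted σ·4πr²·T⁴, so T⁴ = (1−a)S/(4σ).
T⁴ = 0.700·2.316×10⁵/(4·5.67×10⁻⁸) = 7.148×10¹¹ K⁴.

T ≈ 919 K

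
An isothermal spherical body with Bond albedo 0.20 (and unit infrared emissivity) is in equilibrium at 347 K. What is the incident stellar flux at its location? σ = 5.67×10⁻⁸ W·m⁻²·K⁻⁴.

(1−a)S·πr² = σ·4πr²·T⁴ ⇒ S = 4σT⁴/(1−a).
S = 4·5.67×10⁻⁸·1.450×10¹⁰/0.800.

S ≈ 4110 W/m²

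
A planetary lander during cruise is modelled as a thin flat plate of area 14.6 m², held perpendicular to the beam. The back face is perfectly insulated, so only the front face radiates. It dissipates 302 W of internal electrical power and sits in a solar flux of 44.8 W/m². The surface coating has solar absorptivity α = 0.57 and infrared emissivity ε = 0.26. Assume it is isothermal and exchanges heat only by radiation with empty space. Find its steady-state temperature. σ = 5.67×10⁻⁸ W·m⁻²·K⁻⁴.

At steady state, absorbed solar power + internal power = radiated power.
Absorbed: α·S·A_cross = 0.57·44.8·14.60 = 372.8 W (cross-section A).
Total input = 372.8 + 302 = 674.8 W.
Radiated: εσ·A_surf·T⁴ with A_surf = A = 14.60 m².
T⁴ = 674.8/(0.26·5.67×10⁻⁸·14.60) = 3.135×10⁹ K⁴.

T ≈ 237 K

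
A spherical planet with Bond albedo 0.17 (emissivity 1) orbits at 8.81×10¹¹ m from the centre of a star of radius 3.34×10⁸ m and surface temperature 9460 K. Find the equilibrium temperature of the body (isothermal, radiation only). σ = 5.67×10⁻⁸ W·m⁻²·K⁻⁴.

T ≈ 124 K

The star's surface emits σT_*⁴; at distance d the flux is S = σT_*⁴(R_*/d)².
S = 5.67×10⁻⁸·(9460)⁴·(3.34×10⁸/8.81×10¹¹)² = 65.27 W/m².
For an isothermal sphere T⁴ = (1−a)S/(4σ) = 2.388×10⁸ K⁴.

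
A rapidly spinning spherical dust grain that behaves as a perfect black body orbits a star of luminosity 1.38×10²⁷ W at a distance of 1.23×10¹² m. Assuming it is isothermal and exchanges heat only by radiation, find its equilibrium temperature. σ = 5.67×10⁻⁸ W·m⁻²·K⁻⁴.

First find the stellar flux at distance d: S = L/(4πd²) = 1.38×10²⁷/(4π·(1.23×10¹²)²) = 72.59 W/m².
For an isothermal sphere, absorbed (1−a)S·πr² = emitted σ·4πr²·T⁴, so T⁴ = (1−a)S/(4σ).
T⁴ = 1.00·72.59/(4·5.67×10⁻⁸) = 3.200×10⁸ K⁴.

T ≈ 134 K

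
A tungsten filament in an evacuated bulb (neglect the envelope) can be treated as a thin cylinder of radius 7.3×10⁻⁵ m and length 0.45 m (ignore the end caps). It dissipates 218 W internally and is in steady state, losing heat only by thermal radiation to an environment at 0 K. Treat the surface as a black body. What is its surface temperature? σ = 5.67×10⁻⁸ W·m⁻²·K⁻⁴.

T ≈ 2080 K

Steady state: internal power = radiated power, P = εσA T⁴.
Radiating area A = 2πrL = 2.064×10⁻⁴ m².
T⁴ = P/(εσA) = 218/(1.0·5.67×10⁻⁸·2.064×10⁻⁴) = 1.863×10¹³ K⁴.
T = (1.863×10¹³)^(1/4).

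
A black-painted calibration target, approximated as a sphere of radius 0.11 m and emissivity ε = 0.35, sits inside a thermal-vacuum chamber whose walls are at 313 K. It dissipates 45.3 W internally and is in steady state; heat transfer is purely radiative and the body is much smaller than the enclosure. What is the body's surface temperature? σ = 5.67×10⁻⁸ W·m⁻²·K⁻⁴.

For a small grey body in a large enclosure, net radiated power = εσA(T⁴ − T_w⁴).
Steady state: P = εσA(T⁴ − T_w⁴) with A = 4πr² = 0.1521 m².
T⁴ = P/(εσA) + T_w⁴ = 45.3/(0.35·5.67×10⁻⁸·0.1521) + (313)⁴
    = 1.501×10¹⁰ + 9.598×10⁹ = 2.461×10¹⁰ K⁴.

T ≈ 396 K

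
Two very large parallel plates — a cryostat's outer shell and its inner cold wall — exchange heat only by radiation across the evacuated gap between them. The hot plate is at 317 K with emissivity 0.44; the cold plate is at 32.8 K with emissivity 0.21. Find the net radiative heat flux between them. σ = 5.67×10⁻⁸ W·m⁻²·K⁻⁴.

For two infinite grey parallel plates, q = σ(T₁⁴ − T₂⁴)/(1/ε₁ + 1/ε₂ − 1).
T₁⁴ − T₂⁴ = 1.010×10¹⁰ − 1.157×10⁶ = 1.010×10¹⁰ K⁴.
1/ε₁ + 1/ε₂ − 1 = 2.273 + 4.762 − 1 = 6.035.
q = 5.67×10⁻⁸ × 1.010×10¹⁰ / 6.035.

q ≈ 94.9 W/m²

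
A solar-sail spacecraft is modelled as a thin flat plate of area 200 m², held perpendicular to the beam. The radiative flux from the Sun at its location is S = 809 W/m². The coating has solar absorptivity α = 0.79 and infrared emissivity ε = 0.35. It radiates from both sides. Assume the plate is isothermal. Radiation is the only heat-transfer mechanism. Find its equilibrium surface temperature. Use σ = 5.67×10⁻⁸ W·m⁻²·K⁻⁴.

T ≈ 356 K

At equilibrium, absorbed power = emitted power.
Absorbing cross-section = A = 200.0 m²; emitting surface = 2A = 400.0 m² (ratio 2).
αS·A_cross = εσ·A_surf·T⁴  ⇒  T⁴ = αS/(ε·2σ).
T⁴ = 0.790·809/(0.35·2·5.67×10⁻⁸) = 1.610×10¹⁰ K⁴.
T = (1.610×10¹⁰)^(1/4).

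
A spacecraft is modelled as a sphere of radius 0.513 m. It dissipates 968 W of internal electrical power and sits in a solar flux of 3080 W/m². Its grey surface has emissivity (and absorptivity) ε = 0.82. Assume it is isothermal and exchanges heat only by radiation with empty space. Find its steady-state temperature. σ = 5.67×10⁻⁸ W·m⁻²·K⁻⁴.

At steady state, absorbed solar power + internal power = radiated power.
Absorbed: α·S·A_cross = 0.82·3080·0.8268 = 2088 W (cross-section πr²).
Total input = 2088 + 968 = 3056 W.
Radiated: εσ·A_surf·T⁴ with A_surf = 4πr² = 3.307 m².
T⁴ = 3056/(0.82·5.67×10⁻⁸·3.307) = 1.988×10¹⁰ K⁴.

T ≈ 375 K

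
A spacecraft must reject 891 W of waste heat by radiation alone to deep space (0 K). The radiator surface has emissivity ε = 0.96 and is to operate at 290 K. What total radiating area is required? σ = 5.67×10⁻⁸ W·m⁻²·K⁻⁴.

P = εσA T⁴ ⇒ A = P/(εσT⁴).
T⁴ = 7.073×10⁹ K⁴.
A = 891/(0.96 × 5.67×10⁻⁸ × 7.073×10⁹).

A ≈ 2.31 m²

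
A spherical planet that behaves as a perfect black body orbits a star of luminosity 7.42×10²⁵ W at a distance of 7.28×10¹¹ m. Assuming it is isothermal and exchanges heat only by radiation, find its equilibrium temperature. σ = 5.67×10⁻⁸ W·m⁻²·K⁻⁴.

T ≈ 83.7 K

First find the stellar flux at distance d: S = L/(4πd²) = 7.42×10²⁵/(4π·(7.28×10¹¹)²) = 11.14 W/m².
For an isothermal sphere, absorbed (1−a)S·πr² = emitted σ·4πr²·T⁴, so T⁴ = (1−a)S/(4σ).
T⁴ = 1.00·11.14/(4·5.67×10⁻⁸) = 4.912×10⁷ K⁴.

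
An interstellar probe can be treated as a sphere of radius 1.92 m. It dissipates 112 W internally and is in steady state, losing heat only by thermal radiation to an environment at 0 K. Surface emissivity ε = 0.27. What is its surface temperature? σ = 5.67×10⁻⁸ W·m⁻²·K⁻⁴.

Steady state: internal power = radiated power, P = εσA T⁴.
Radiating area A = 4πr² = 46.32 m².
T⁴ = P/(εσA) = 112/(0.27·5.67×10⁻⁸·46.32) = 1.579×10⁸ K⁴.
T = (1.579×10⁸)^(1/4).

T ≈ 112 K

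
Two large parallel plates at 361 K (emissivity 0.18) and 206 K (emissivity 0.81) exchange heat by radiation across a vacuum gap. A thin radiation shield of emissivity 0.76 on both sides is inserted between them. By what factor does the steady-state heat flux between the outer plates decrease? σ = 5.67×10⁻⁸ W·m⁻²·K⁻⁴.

factor ≈ 1.28

Without shield: q₀ = σΔ(T⁴)/(1/ε₁+1/ε₂−1) with denominator 5.790.
With shield the two gaps are in series; the resistances add: (1/ε₁+1/ε_s−1)+(1/ε_s+1/ε₂−1) = 5.871+1.550 = 7.422.
Heat-flux ratio q₀/q = 7.422/5.790.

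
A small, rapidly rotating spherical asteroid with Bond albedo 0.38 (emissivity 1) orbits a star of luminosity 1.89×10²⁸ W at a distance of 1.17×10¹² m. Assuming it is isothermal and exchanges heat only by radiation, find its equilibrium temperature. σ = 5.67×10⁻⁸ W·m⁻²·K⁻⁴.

First find the stellar flux at distance d: S = L/(4πd²) = 1.89×10²⁸/(4π·(1.17×10¹²)²) = 1099 W/m².
For an isothermal sphere, absorbed (1−a)S·πr² = emitted σ·4πr²·T⁴, so T⁴ = (1−a)S/(4σ).
T⁴ = 0.620·1099/(4·5.67×10⁻⁸) = 3.004×10⁹ K⁴.

T ≈ 234 K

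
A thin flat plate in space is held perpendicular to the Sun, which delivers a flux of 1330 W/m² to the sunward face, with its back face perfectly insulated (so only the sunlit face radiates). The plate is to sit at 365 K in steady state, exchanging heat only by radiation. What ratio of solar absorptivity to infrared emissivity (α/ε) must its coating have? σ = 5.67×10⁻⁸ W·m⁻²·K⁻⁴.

α/ε ≈ 0.757

Balance: αS·A = εσ·1A·T⁴ ⇒ α/ε = σT⁴/S.
α/ε = 5.67×10⁻⁸·(365)⁴/1330 = 5.67×10⁻⁸·1.775×10¹⁰/1330.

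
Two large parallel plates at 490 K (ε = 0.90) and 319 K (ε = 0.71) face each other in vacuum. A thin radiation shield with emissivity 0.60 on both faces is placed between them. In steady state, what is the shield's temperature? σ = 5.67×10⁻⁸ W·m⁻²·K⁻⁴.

In steady state the net flux on the hot side equals that on the cold side.
σ(T₁⁴−T_s⁴)/D₁ = σ(T_s⁴−T₂⁴)/D₂, with D₁ = 1/ε₁+1/ε_s−1 = 1.778, D₂ = 1/ε_s+1/ε₂−1 = 2.075.
Solve for T_s⁴: T_s⁴ = (D₂·T₁⁴ + D₁·T₂⁴)/(D₁+D₂) = 3.583×10¹⁰ K⁴.

T_s ≈ 435 K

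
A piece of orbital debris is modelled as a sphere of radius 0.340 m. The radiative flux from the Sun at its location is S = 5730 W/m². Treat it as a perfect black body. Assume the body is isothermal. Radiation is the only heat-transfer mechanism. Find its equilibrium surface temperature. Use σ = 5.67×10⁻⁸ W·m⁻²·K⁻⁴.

At equilibrium, absorbed power = emitted power.
Absorbing cross-section = πr² = 0.3632 m²; emitting surface = 4πr² = 1.453 m² (ratio 4).
S·A_cross = εσ·A_surf·T⁴  ⇒  T⁴ = S/(4σ).
T⁴ = 1.00·5730/(4·5.67×10⁻⁸) = 2.526×10¹⁰ K⁴.
T = (2.526×10¹⁰)^(1/4).

T ≈ 399 K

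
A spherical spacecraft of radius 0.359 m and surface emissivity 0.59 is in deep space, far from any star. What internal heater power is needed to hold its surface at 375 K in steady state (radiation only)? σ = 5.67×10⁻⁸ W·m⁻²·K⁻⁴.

P ≈ 1070 W

P = εσ·4πr²·T⁴.
4πr² = 1.620 m²; T⁴ = 1.978×10¹⁰ K⁴.
P = 0.59·5.67×10⁻⁸·1.620·1.978×10¹⁰.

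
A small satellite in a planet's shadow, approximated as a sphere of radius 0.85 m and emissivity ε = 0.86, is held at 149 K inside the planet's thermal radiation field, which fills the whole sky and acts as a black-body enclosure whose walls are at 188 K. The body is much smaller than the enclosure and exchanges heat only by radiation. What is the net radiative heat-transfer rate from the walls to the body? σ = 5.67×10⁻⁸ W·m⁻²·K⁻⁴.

P_net ≈ 335 W

For a small grey body in a large enclosure: P_net = εσA(T_body⁴ − T_wall⁴).
A = 4πr² = 9.079 m²; T_body⁴ − T_wall⁴ = 4.929×10⁸ − 1.249×10⁹ = -7.563×10⁸ K⁴.
|P_net| = 0.86·5.67×10⁻⁸·9.079·7.563×10⁸.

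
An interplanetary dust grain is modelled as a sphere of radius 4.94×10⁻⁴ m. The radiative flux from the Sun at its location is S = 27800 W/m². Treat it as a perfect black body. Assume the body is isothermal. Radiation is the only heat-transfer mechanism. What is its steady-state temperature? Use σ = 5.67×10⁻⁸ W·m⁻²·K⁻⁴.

T ≈ 592 K

At equilibrium, absorbed power = emitted power.
Absorbing cross-section = πr² = 7.667×10⁻⁷ m²; emitting surface = 4πr² = 3.067×10⁻⁶ m² (ratio 4).
S·A_cross = εσ·A_surf·T⁴  ⇒  T⁴ = S/(4σ).
T⁴ = 1.00·27800/(4·5.67×10⁻⁸) = 1.226×10¹¹ K⁴.
T = (1.226×10¹¹)^(1/4).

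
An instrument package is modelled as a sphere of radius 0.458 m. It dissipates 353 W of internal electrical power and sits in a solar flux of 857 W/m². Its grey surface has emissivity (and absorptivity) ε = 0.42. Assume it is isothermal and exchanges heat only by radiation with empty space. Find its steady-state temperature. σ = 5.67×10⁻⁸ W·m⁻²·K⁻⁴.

T ≈ 311 K

At steady state, absorbed solar power + internal power = radiated power.
Absorbed: α·S·A_cross = 0.42·857·0.6590 = 237.2 W (cross-section πr²).
Total input = 237.2 + 353 = 590.2 W.
Radiated: εσ·A_surf·T⁴ with A_surf = 4πr² = 2.636 m².
T⁴ = 590.2/(0.42·5.67×10⁻⁸·2.636) = 9.402×10⁹ K⁴.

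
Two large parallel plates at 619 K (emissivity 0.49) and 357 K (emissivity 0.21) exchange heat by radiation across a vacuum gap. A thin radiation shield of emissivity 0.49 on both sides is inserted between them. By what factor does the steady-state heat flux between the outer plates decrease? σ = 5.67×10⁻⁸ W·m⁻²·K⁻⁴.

Without shield: q₀ = σΔ(T⁴)/(1/ε₁+1/ε₂−1) with denominator 5.803.
With shield the two gaps are in series; the resistances add: (1/ε₁+1/ε_s−1)+(1/ε_s+1/ε₂−1) = 3.082+5.803 = 8.884.
Heat-flux ratio q₀/q = 8.884/5.803.

factor ≈ 1.53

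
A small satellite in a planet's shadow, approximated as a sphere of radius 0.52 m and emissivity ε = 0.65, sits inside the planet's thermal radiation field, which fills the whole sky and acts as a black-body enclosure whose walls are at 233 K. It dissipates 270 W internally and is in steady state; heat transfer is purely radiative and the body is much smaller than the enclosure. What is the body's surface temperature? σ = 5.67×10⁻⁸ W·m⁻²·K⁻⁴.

T ≈ 267 K

For a small grey body in a large enclosure, net radiated power = εσA(T⁴ − T_w⁴).
Steady state: P = εσA(T⁴ − T_w⁴) with A = 4πr² = 3.398 m².
T⁴ = P/(εσA) + T_w⁴ = 270/(0.65·5.67×10⁻⁸·3.398) + (233)⁴
    = 2.156×10⁹ + 2.947×10⁹ = 5.103×10⁹ K⁴.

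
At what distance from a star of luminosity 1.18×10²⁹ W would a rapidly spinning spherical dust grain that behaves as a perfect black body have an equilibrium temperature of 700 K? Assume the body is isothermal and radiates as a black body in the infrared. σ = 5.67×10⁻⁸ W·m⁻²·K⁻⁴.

For an isothermal black-emitting sphere, (1−a)S·πr² = σ·4πr²·T⁴ ⇒ S = 4σT⁴/(1−a).
S = 4·5.67×10⁻⁸·(700)⁴/1.00 = 54450 W/m².
Flux falls as S = L/(4πd²), so d = √(L/(4πS)) = √(1.18×10²⁹/(4π·54450)).

d ≈ 4.15×10¹¹ m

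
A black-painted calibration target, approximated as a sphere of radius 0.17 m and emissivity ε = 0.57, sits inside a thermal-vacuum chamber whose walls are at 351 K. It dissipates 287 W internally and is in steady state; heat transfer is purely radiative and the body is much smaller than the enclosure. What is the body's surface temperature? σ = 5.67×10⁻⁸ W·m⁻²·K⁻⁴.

T ≈ 446 K

For a small grey body in a large enclosure, net radiated power = εσA(T⁴ − T_w⁴).
Steady state: P = εσA(T⁴ − T_w⁴) with A = 4πr² = 0.3632 m².
T⁴ = P/(εσA) + T_w⁴ = 287/(0.57·5.67×10⁻⁸·0.3632) + (351)⁴
    = 2.445×10¹⁰ + 1.518×10¹⁰ = 3.963×10¹⁰ K⁴.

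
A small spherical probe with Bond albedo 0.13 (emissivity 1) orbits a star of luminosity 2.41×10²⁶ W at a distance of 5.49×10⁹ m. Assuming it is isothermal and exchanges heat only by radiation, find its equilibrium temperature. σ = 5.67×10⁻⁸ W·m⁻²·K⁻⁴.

First find the stellar flux at distance d: S = L/(4πd²) = 2.41×10²⁶/(4π·(5.49×10⁹)²) = 6.363×10⁵ W/m².
For an isothermal sphere, absorbed (1−a)S·πr² = emitted σ·4πr²·T⁴, so T⁴ = (1−a)S/(4σ).
T⁴ = 0.870·6.363×10⁵/(4·5.67×10⁻⁸) = 2.441×10¹² K⁴.

T ≈ 1250 K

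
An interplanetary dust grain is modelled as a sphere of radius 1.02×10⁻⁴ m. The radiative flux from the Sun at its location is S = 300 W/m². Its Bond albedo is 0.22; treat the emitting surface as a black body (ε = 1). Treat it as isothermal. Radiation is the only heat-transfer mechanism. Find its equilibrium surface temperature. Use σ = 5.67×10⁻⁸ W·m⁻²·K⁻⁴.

At equilibrium, absorbed power = emitted power.
Absorbing cross-section = πr² = 3.269×10⁻⁸ m²; emitting surface = 4πr² = 1.307×10⁻⁷ m² (ratio 4).
(1−a)S·A_cross = εσ·A_surf·T⁴  ⇒  T⁴ = (1−a)S/(4σ).
T⁴ = 0.780·300/(4·5.67×10⁻⁸) = 1.032×10⁹ K⁴.
T = (1.032×10⁹)^(1/4).

T ≈ 179 K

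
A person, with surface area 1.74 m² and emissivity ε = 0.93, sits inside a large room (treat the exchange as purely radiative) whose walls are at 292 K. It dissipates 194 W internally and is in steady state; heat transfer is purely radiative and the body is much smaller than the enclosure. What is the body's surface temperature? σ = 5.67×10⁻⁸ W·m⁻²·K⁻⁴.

T ≈ 311 K

For a small grey body in a large enclosure, net radiated power = εσA(T⁴ − T_w⁴).
Steady state: P = εσA(T⁴ − T_w⁴) with A = 1.74 m².
T⁴ = P/(εσA) + T_w⁴ = 194/(0.93·5.67×10⁻⁸·1.740) + (292)⁴
    = 2.114×10⁹ + 7.270×10⁹ = 9.384×10⁹ K⁴.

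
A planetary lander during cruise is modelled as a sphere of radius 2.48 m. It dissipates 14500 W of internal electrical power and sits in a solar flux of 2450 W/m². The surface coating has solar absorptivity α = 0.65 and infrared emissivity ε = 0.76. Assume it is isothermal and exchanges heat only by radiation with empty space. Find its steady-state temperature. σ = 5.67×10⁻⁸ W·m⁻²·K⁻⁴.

At steady state, absorbed solar power + internal power = radiated power.
Absorbed: α·S·A_cross = 0.65·2450·19.32 = 30770 W (cross-section πr²).
Total input = 30770 + 14500 = 45270 W.
Radiated: εσ·A_surf·T⁴ with A_surf = 4πr² = 77.29 m².
T⁴ = 45270/(0.76·5.67×10⁻⁸·77.29) = 1.359×10¹⁰ K⁴.

T ≈ 341 K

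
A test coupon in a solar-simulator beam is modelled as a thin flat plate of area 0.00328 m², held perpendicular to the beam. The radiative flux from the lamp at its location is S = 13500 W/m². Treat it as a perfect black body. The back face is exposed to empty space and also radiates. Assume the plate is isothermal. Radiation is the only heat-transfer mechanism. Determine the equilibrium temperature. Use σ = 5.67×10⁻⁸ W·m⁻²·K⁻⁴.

T ≈ 587 K

At equilibrium, absorbed power = emitted power.
Absorbing cross-section = A = 0.003280 m²; emitting surface = 2A = 0.006560 m² (ratio 2).
S·A_cross = εσ·A_surf·T⁴  ⇒  T⁴ = S/(2σ).
T⁴ = 1.00·13500/(2·5.67×10⁻⁸) = 1.190×10¹¹ K⁴.
T = (1.190×10¹¹)^(1/4).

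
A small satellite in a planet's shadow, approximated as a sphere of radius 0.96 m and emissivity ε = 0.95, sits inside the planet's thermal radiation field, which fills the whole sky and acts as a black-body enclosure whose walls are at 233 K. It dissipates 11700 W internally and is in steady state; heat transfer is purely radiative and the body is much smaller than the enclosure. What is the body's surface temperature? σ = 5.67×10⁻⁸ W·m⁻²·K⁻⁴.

T ≈ 384 K

For a small grey body in a large enclosure, net radiated power = εσA(T⁴ − T_w⁴).
Steady state: P = εσA(T⁴ − T_w⁴) with A = 4πr² = 11.58 m².
T⁴ = P/(εσA) + T_w⁴ = 11700/(0.95·5.67×10⁻⁸·11.58) + (233)⁴
    = 1.876×10¹⁰ + 2.947×10⁹ = 2.170×10¹⁰ K⁴.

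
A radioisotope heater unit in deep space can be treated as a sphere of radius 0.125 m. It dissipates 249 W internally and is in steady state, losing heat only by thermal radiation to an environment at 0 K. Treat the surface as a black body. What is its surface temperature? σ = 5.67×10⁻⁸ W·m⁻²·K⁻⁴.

T ≈ 387 K

Steady state: internal power = radiated power, P = εσA T⁴.
Radiating area A = 4πr² = 0.1963 m².
T⁴ = P/(εσA) = 249/(1.0·5.67×10⁻⁸·0.1963) = 2.237×10¹⁰ K⁴.
T = (2.237×10¹⁰)^(1/4).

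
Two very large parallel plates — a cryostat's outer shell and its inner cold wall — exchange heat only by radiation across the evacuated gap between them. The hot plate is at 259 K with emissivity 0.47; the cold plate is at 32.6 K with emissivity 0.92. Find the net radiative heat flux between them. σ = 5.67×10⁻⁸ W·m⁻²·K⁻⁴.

q ≈ 115 W/m²

For two infinite grey parallel plates, q = σ(T₁⁴ − T₂⁴)/(1/ε₁ + 1/ε₂ − 1).
T₁⁴ − T₂⁴ = 4.500×10⁹ − 1.129×10⁶ = 4.499×10⁹ K⁴.
1/ε₁ + 1/ε₂ − 1 = 2.128 + 1.087 − 1 = 2.215.
q = 5.67×10⁻⁸ × 4.499×10⁹ / 2.215.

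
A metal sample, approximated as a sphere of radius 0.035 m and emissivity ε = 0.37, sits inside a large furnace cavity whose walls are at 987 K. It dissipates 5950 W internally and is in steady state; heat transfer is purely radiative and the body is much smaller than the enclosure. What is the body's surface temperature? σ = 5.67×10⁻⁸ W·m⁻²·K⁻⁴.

T ≈ 2100 K

For a small grey body in a large enclosure, net radiated power = εσA(T⁴ − T_w⁴).
Steady state: P = εσA(T⁴ − T_w⁴) with A = 4πr² = 0.01539 m².
T⁴ = P/(εσA) + T_w⁴ = 5950/(0.37·5.67×10⁻⁸·0.01539) + (987)⁴
    = 1.842×10¹³ + 9.490×10¹¹ = 1.937×10¹³ K⁴.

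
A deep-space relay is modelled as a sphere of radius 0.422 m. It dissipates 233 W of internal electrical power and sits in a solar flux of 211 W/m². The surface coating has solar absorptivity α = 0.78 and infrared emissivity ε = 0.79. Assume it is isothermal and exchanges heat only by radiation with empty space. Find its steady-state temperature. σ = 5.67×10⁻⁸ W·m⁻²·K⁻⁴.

At steady state, absorbed solar power + internal power = radiated power.
Absorbed: α·S·A_cross = 0.78·211·0.5595 = 92.08 W (cross-section πr²).
Total input = 92.08 + 233 = 325.1 W.
Radiated: εσ·A_surf·T⁴ with A_surf = 4πr² = 2.238 m².
T⁴ = 325.1/(0.79·5.67×10⁻⁸·2.238) = 3.243×10⁹ K⁴.

T ≈ 239 K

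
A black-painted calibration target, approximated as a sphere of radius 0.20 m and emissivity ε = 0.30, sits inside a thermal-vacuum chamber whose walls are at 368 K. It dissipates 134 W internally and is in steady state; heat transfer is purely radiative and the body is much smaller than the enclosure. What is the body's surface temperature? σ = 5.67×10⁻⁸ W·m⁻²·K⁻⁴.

T ≈ 429 K

For a small grey body in a large enclosure, net radiated power = εσA(T⁴ − T_w⁴).
Steady state: P = εσA(T⁴ − T_w⁴) with A = 4πr² = 0.5027 m².
T⁴ = P/(εσA) + T_w⁴ = 134/(0.30·5.67×10⁻⁸·0.5027) + (368)⁴
    = 1.567×10¹⁰ + 1.834×10¹⁰ = 3.401×10¹⁰ K⁴.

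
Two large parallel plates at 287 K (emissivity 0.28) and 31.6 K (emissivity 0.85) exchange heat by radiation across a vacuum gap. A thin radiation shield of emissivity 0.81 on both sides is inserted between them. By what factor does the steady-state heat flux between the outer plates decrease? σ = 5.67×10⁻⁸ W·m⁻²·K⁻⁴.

factor ≈ 1.39

Without shield: q₀ = σΔ(T⁴)/(1/ε₁+1/ε₂−1) with denominator 3.748.
With shield the two gaps are in series; the resistances add: (1/ε₁+1/ε_s−1)+(1/ε_s+1/ε₂−1) = 3.806+1.411 = 5.217.
Heat-flux ratio q₀/q = 5.217/3.748.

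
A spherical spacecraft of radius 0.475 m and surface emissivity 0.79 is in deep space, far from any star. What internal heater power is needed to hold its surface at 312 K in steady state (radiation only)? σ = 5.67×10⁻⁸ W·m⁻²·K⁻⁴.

P ≈ 1200 W

P = εσ·4πr²·T⁴.
4πr² = 2.835 m²; T⁴ = 9.476×10⁹ K⁴.
P = 0.79·5.67×10⁻⁸·2.835·9.476×10⁹.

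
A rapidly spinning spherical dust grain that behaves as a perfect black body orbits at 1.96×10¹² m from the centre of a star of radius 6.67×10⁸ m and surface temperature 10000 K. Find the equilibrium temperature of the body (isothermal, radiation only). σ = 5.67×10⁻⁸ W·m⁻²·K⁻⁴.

T ≈ 130 K

The star's surface emits σT_*⁴; at distance d the flux is S = σT_*⁴(R_*/d)².
S = 5.67×10⁻⁸·(10000)⁴·(6.67×10⁸/1.96×10¹²)² = 65.66 W/m².
For an isothermal sphere T⁴ = (1−a)S/(4σ) = 2.895×10⁸ K⁴.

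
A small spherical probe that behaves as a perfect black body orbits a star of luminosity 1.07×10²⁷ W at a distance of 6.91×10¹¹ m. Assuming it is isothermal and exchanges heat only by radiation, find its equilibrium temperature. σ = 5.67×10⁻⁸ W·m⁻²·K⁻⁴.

T ≈ 167 K

First find the stellar flux at distance d: S = L/(4πd²) = 1.07×10²⁷/(4π·(6.91×10¹¹)²) = 178.3 W/m².
For an isothermal sphere, absorbed (1−a)S·πr² = emitted σ·4πr²·T⁴, so T⁴ = (1−a)S/(4σ).
T⁴ = 1.00·178.3/(4·5.67×10⁻⁸) = 7.863×10⁸ K⁴.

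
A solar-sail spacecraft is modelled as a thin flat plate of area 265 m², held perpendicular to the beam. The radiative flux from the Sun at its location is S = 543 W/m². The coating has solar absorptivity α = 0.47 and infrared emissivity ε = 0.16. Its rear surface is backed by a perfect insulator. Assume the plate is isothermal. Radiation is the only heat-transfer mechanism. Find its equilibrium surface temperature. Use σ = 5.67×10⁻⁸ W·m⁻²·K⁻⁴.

T ≈ 410 K

At equilibrium, absorbed power = emitted power.
Absorbing cross-section = A = 265.0 m²; emitting surface = A = 265.0 m² (ratio 1).
αS·A_cross = εσ·A_surf·T⁴  ⇒  T⁴ = αS/(ε·1σ).
T⁴ = 0.470·543/(0.16·1·5.67×10⁻⁸) = 2.813×10¹⁰ K⁴.
T = (2.813×10¹⁰)^(1/4).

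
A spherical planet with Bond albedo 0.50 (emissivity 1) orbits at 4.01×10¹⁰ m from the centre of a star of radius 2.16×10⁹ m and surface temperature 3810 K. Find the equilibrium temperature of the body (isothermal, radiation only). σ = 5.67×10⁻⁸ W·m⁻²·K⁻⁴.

T ≈ 526 K

The star's surface emits σT_*⁴; at distance d the flux is S = σT_*⁴(R_*/d)².
S = 5.67×10⁻⁸·(3810)⁴·(2.16×10⁹/4.01×10¹⁰)² = 34670 W/m².
For an isothermal sphere T⁴ = (1−a)S/(4σ) = 7.642×10¹⁰ K⁴.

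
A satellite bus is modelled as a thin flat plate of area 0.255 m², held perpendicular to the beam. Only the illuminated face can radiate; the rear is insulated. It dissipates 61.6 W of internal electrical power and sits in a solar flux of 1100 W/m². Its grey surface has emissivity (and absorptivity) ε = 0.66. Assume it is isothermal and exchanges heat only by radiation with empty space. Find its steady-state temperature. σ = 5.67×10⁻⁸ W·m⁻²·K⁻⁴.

At steady state, absorbed solar power + internal power = radiated power.
Absorbed: α·S·A_cross = 0.66·1100·0.2550 = 185.1 W (cross-section A).
Total input = 185.1 + 61.6 = 246.7 W.
Radiated: εσ·A_surf·T⁴ with A_surf = A = 0.2550 m².
T⁴ = 246.7/(0.66·5.67×10⁻⁸·0.2550) = 2.586×10¹⁰ K⁴.

T ≈ 401 K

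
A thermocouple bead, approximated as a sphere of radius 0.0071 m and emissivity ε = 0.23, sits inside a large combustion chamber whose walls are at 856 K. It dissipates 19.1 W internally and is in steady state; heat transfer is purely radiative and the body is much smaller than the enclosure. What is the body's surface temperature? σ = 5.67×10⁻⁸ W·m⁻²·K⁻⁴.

T ≈ 1300 K

For a small grey body in a large enclosure, net radiated power = εσA(T⁴ − T_w⁴).
Steady state: P = εσA(T⁴ − T_w⁴) with A = 4πr² = 6.335×10⁻⁴ m².
T⁴ = P/(εσA) + T_w⁴ = 19.1/(0.23·5.67×10⁻⁸·6.335×10⁻⁴) + (856)⁴
    = 2.312×10¹² + 5.369×10¹¹ = 2.849×10¹² K⁴.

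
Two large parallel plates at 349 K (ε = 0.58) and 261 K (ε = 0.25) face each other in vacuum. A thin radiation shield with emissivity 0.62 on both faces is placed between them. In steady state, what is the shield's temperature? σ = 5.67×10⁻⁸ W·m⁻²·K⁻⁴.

In steady state the net flux on the hot side equals that on the cold side.
σ(T₁⁴−T_s⁴)/D₁ = σ(T_s⁴−T₂⁴)/D₂, with D₁ = 1/ε₁+1/ε_s−1 = 2.337, D₂ = 1/ε_s+1/ε₂−1 = 4.613.
Solve for T_s⁴: T_s⁴ = (D₂·T₁⁴ + D₁·T₂⁴)/(D₁+D₂) = 1.141×10¹⁰ K⁴.

T_s ≈ 327 K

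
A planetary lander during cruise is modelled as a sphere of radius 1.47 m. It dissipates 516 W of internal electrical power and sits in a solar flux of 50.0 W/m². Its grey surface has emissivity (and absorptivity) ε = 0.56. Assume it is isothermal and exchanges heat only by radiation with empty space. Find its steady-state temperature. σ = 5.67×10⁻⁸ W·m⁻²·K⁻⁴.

At steady state, absorbed solar power + internal power = radiated power.
Absorbed: α·S·A_cross = 0.56·50.0·6.789 = 190.1 W (cross-section πr²).
Total input = 190.1 + 516 = 706.1 W.
Radiated: εσ·A_surf·T⁴ with A_surf = 4πr² = 27.15 m².
T⁴ = 706.1/(0.56·5.67×10⁻⁸·27.15) = 8.189×10⁸ K⁴.

T ≈ 169 K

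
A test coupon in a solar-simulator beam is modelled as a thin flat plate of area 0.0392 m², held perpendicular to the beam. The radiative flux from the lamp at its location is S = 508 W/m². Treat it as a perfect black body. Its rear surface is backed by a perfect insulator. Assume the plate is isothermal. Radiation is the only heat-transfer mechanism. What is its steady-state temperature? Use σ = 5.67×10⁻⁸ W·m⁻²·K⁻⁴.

At equilibrium, absorbed power = emitted power.
Absorbing cross-section = A = 0.03920 m²; emitting surface = A = 0.03920 m² (ratio 1).
S·A_cross = εσ·A_surf·T⁴  ⇒  T⁴ = S/(1σ).
T⁴ = 1.00·508/(1·5.67×10⁻⁸) = 8.959×10⁹ K⁴.
T = (8.959×10⁹)^(1/4).

T ≈ 308 K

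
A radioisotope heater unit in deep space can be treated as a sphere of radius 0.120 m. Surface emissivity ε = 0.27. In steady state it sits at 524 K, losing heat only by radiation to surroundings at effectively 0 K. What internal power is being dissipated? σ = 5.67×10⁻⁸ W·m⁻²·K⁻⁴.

Steady state: P = εσA T⁴.
A = 4πr² = 0.1810 m²; T⁴ = (524)⁴ = 7.539×10¹⁰ K⁴.
P = 0.27 × 5.67×10⁻⁸ × 0.1810 × 7.539×10¹⁰.

P ≈ 209 W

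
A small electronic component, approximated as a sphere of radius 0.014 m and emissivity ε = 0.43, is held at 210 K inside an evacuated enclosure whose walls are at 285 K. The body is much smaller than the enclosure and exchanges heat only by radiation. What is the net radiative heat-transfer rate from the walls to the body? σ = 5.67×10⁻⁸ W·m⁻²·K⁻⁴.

For a small grey body in a large enclosure: P_net = εσA(T_body⁴ − T_wall⁴).
A = 4πr² = 0.002463 m²; T_body⁴ − T_wall⁴ = 1.945×10⁹ − 6.598×10⁹ = -4.653×10⁹ K⁴.
|P_net| = 0.43·5.67×10⁻⁸·0.002463·4.653×10⁹.

P_net ≈ 0.279 W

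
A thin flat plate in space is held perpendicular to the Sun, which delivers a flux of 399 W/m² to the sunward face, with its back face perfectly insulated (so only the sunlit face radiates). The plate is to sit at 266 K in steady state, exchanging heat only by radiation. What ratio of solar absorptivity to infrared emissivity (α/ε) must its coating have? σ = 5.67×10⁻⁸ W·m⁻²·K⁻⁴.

Balance: αS·A = εσ·1A·T⁴ ⇒ α/ε = σT⁴/S.
α/ε = 5.67×10⁻⁸·(266)⁴/399 = 5.67×10⁻⁸·5.006×10⁹/399.

α/ε ≈ 0.711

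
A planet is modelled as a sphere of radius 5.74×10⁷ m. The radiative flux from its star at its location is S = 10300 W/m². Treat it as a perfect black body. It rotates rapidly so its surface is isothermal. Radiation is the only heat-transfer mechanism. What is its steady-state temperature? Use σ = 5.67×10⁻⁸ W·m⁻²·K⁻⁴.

T ≈ 462 K

At equilibrium, absorbed power = emitted power.
Absorbing cross-section = πr² = 1.035×10¹⁶ m²; emitting surface = 4πr² = 4.140×10¹⁶ m² (ratio 4).
S·A_cross = εσ·A_surf·T⁴  ⇒  T⁴ = S/(4σ).
T⁴ = 1.00·10300/(4·5.67×10⁻⁸) = 4.541×10¹⁰ K⁴.
T = (4.541×10¹⁰)^(1/4).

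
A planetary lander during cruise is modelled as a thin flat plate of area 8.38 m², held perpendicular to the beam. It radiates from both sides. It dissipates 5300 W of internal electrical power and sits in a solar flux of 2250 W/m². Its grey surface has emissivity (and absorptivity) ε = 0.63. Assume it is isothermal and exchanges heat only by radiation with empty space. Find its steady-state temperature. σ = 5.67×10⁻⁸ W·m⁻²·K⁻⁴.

At steady state, absorbed solar power + internal power = radiated power.
Absorbed: α·S·A_cross = 0.63·2250·8.380 = 11880 W (cross-section A).
Total input = 11880 + 5300 = 17180 W.
Radiated: εσ·A_surf·T⁴ with A_surf = 2A = 16.76 m².
T⁴ = 17180/(0.63·5.67×10⁻⁸·16.76) = 2.869×10¹⁰ K⁴.

T ≈ 412 K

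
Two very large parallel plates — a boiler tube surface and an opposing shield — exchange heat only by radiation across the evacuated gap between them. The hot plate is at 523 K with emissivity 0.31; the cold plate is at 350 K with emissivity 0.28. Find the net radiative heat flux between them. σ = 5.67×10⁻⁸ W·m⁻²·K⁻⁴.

For two infinite grey parallel plates, q = σ(T₁⁴ − T₂⁴)/(1/ε₁ + 1/ε₂ − 1).
T₁⁴ − T₂⁴ = 7.482×10¹⁰ − 1.501×10¹⁰ = 5.981×10¹⁰ K⁴.
1/ε₁ + 1/ε₂ − 1 = 3.226 + 3.571 − 1 = 5.797.
q = 5.67×10⁻⁸ × 5.981×10¹⁰ / 5.797.

q ≈ 585 W/m²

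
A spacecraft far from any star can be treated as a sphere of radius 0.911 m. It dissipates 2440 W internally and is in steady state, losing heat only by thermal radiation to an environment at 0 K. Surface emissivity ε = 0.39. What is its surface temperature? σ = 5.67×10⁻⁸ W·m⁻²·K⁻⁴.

T ≈ 321 K

Steady state: internal power = radiated power, P = εσA T⁴.
Radiating area A = 4πr² = 10.43 m².
T⁴ = P/(εσA) = 2440/(0.39·5.67×10⁻⁸·10.43) = 1.058×10¹⁰ K⁴.
T = (1.058×10¹⁰)^(1/4).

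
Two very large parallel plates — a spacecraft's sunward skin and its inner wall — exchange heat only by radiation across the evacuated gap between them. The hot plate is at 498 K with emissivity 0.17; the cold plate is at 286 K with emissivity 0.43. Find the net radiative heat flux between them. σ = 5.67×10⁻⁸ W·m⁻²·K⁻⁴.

For two infinite grey parallel plates, q = σ(T₁⁴ − T₂⁴)/(1/ε₁ + 1/ε₂ − 1).
T₁⁴ − T₂⁴ = 6.151×10¹⁰ − 6.691×10⁹ = 5.482×10¹⁰ K⁴.
1/ε₁ + 1/ε₂ − 1 = 5.882 + 2.326 − 1 = 7.208.
q = 5.67×10⁻⁸ × 5.482×10¹⁰ / 7.208.

q ≈ 431 W/m²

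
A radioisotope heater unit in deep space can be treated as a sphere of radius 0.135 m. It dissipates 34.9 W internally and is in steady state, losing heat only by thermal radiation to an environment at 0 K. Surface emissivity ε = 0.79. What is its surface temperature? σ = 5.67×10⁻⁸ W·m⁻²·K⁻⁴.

T ≈ 242 K

Steady state: internal power = radiated power, P = εσA T⁴.
Radiating area A = 4πr² = 0.2290 m².
T⁴ = P/(εσA) = 34.9/(0.79·5.67×10⁻⁸·0.2290) = 3.402×10⁹ K⁴.
T = (3.402×10⁹)^(1/4).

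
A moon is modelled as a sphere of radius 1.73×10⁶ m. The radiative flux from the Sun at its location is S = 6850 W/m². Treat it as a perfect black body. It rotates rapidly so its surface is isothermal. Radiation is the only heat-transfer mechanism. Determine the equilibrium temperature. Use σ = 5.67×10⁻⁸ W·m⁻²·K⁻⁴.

At equilibrium, absorbed power = emitted power.
Absorbing cross-section = πr² = 9.402×10¹² m²; emitting surface = 4πr² = 3.761×10¹³ m² (ratio 4).
S·A_cross = εσ·A_surf·T⁴  ⇒  T⁴ = S/(4σ).
T⁴ = 1.00·6850/(4·5.67×10⁻⁸) = 3.020×10¹⁰ K⁴.
T = (3.020×10¹⁰)^(1/4).

T ≈ 417 K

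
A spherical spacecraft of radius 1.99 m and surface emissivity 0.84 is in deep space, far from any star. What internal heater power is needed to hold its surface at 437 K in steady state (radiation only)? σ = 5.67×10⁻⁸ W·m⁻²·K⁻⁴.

P ≈ 86400 W

P = εσ·4πr²·T⁴.
4πr² = 49.76 m²; T⁴ = 3.647×10¹⁰ K⁴.
P = 0.84·5.67×10⁻⁸·49.76·3.647×10¹⁰.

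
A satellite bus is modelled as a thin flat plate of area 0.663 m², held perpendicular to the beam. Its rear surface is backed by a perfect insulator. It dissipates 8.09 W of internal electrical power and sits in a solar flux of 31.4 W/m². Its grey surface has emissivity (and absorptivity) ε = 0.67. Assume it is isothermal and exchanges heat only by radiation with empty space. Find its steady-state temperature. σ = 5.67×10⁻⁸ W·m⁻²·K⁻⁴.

At steady state, absorbed solar power + internal power = radiated power.
Absorbed: α·S·A_cross = 0.67·31.4·0.6630 = 13.95 W (cross-section A).
Total input = 13.95 + 8.09 = 22.04 W.
Radiated: εσ·A_surf·T⁴ with A_surf = A = 0.6630 m².
T⁴ = 22.04/(0.67·5.67×10⁻⁸·0.6630) = 8.750×10⁸ K⁴.

T ≈ 172 K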